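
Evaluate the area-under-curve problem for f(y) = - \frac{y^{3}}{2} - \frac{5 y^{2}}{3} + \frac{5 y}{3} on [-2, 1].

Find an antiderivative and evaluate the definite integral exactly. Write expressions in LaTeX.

The integrand splits into summands that can be handled one at a time.
F(y) = \frac{y^{2} \left(- 9 y^{2} - 40 y + 60\right)}{72} is an antiderivative of f.
Check: d/dy[\frac{y^{2} \left(- 9 y^{2} - 40 y + 60\right)}{72}] = - \frac{y^{3}}{2} - \frac{5 y^{2}}{3} + \frac{5 y}{3} = f(y).
F(1) = \frac{11}{72}; F(-2) = \frac{52}{9}.
Integral = F(1) - F(-2) = - \frac{45}{8}.

Antiderivative: F(y) = \frac{y^{2} \left(- 9 y^{2} - 40 y + 60\right)}{72}; value = - \frac{45}{8}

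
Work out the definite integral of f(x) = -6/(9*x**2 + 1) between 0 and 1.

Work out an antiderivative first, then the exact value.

Any candidate F(x) must reproduce f(x) exactly when differentiated.
F(x) = -2*atan(3*x) is an antiderivative of f.
Check: d/dx[-2*atan(3*x)] = -6/(9*x**2 + 1) = f(x).
F(1) = -2*atan(3); F(0) = 0.
Integral = F(1) - F(0) = -2*atan(3).

Antiderivative: F(x) = -2*atan(3*x); value = -2*atan(3)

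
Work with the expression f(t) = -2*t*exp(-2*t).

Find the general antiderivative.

F(t) = (2*t + 1)*exp(-2*t)/2 + C

f has the shape u'v + uv' for u = t + 1/2 and v = exp(-2*t) — it is the derivative of the product u*v.
Check: d/dt[(2*t + 1)*exp(-2*t)/2] = -2*t*exp(-2*t) = f(t).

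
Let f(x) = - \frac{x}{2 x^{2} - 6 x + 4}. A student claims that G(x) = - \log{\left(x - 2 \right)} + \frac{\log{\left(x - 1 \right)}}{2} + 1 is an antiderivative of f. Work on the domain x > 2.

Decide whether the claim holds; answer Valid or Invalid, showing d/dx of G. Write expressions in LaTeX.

Valid: G'(x) = f(x).

d/dx[G] = - \frac{x}{2 x^{2} - 6 x + 4}
This equals f(x) exactly, so the claim holds.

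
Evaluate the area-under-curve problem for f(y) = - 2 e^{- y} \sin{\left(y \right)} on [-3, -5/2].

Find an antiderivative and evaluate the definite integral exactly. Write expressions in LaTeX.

A candidate is checked by its d/dy: the result must match f(y).
F(y) = e^{- y} \sin{\left(y \right)} + e^{- y} \cos{\left(y \right)} is an antiderivative of f.
Check: d/dy[e^{- y} \sin{\left(y \right)} + e^{- y} \cos{\left(y \right)}] = - 2 e^{- y} \sin{\left(y \right)} = f(y).
F(-5/2) = e^{\frac{5}{2}} \cos{\left(\frac{5}{2} \right)} - e^{\frac{5}{2}} \sin{\left(\frac{5}{2} \right)}; F(-3) = e^{3} \cos{\left(3 \right)} - e^{3} \sin{\left(3 \right)}.
Integral = F(-5/2) - F(-3) = e^{\frac{5}{2}} \cos{\left(\frac{5}{2} \right)} - e^{\frac{5}{2}} \sin{\left(\frac{5}{2} \right)} + e^{3} \sin{\left(3 \right)} - e^{3} \cos{\left(3 \right)}.

Antiderivative: F(y) = e^{- y} \sin{\left(y \right)} + e^{- y} \cos{\left(y \right)}; value = e^{\frac{5}{2}} \cos{\left(\frac{5}{2} \right)} - e^{\frac{5}{2}} \sin{\left(\frac{5}{2} \right)} + e^{3} \sin{\left(3 \right)} - e^{3} \cos{\left(3 \right)}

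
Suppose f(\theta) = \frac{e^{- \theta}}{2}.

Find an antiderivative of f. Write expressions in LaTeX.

An antiderivative is F(\theta) = - \frac{e^{- \theta}}{2}.

A first test for any F(\theta): its \theta-derivative must equal f(\theta) identically.
Check: d/d\theta[- \frac{e^{- \theta}}{2}] = \frac{e^{- \theta}}{2} = f(\theta).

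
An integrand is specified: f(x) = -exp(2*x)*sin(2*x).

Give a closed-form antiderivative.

An antiderivative is F(x) = -exp(2*x)*sin(2*x)/4 + exp(2*x)*cos(2*x)/4.

A candidate is checked by its d/dx: the result must match f(x).
Check: d/dx[-exp(2*x)*sin(2*x)/4 + exp(2*x)*cos(2*x)/4] = -exp(2*x)*sin(2*x) = f(x).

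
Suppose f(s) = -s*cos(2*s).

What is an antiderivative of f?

An antiderivative is F(s) = -s*sin(2*s)/2 - cos(2*s)/4.

A candidate is checked by its d/ds: the result must match f(s).
Check: d/ds[-s*sin(2*s)/2 - cos(2*s)/4] = -s*cos(2*s) = f(s).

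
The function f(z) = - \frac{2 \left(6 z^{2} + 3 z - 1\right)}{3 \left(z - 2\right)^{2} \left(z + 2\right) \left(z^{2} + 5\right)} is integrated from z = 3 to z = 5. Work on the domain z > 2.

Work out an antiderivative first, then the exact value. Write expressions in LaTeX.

The denominator factors as 3 \left(z - 2\right)^{2} \left(z + 2\right) \left(z^{2} + 5\right); partial fractions split f into directly integrable pieces: \frac{2 \left(25 z + 77\right)}{243 \left(z^{2} + 5\right)} - \frac{17}{216 \left(z + 2\right)} - \frac{247}{1944 \left(z - 2\right)} - \frac{29}{54 \left(z - 2\right)^{2}}.
F(z) = - \frac{247 \log{\left(z - 2 \right)}}{1944} - \frac{17 \log{\left(z + 2 \right)}}{216} + \frac{25 \log{\left(z^{2} + 5 \right)}}{243} + \frac{154 \sqrt{5} \operatorname{atan}{\left(\frac{\sqrt{5} z}{5} \right)}}{1215} + \frac{29}{54 z - 108} is an antiderivative of f.
Check: d/dz[- \frac{247 \log{\left(z - 2 \right)}}{1944} - \frac{17 \log{\left(z + 2 \right)}}{216} + \frac{25 \log{\left(z^{2} + 5 \right)}}{243} + \frac{154 \sqrt{5} \operatorname{atan}{\left(\frac{\sqrt{5} z}{5} \right)}}{1215} + \frac{29}{54 z - 108}] = \frac{- 12 z^{2} - 6 z + 2}{3 z^{5} - 6 z^{4} + 3 z^{3} - 6 z^{2} - 60 z + 120}, which equals f(z).
F(5) = - \frac{17 \log{\left(7 \right)}}{216} - \frac{247 \log{\left(3 \right)}}{1944} + \frac{29}{162} + \frac{154 \sqrt{5} \operatorname{atan}{\left(\sqrt{5} \right)}}{1215} + \frac{25 \log{\left(30 \right)}}{243}; F(3) = - \frac{17 \log{\left(5 \right)}}{216} + \frac{154 \sqrt{5} \operatorname{atan}{\left(\frac{3 \sqrt{5}}{5} \right)}}{1215} + \frac{25 \log{\left(14 \right)}}{243} + \frac{29}{54}.
Integral = F(5) - F(3) = - \frac{29}{81} - \frac{25 \log{\left(14 \right)}}{243} - \frac{154 \sqrt{5} \operatorname{atan}{\left(\frac{3 \sqrt{5}}{5} \right)}}{1215} - \frac{17 \log{\left(7 \right)}}{216} - \frac{247 \log{\left(3 \right)}}{1944} + \frac{17 \log{\left(5 \right)}}{216} + \frac{154 \sqrt{5} \operatorname{atan}{\left(\sqrt{5} \right)}}{1215} + \frac{25 \log{\left(30 \right)}}{243}.

Antiderivative: F(z) = - \frac{247 \log{\left(z - 2 \right)}}{1944} - \frac{17 \log{\left(z + 2 \right)}}{216} + \frac{25 \log{\left(z^{2} + 5 \right)}}{243} + \frac{154 \sqrt{5} \operatorname{atan}{\left(\frac{\sqrt{5} z}{5} \right)}}{1215} + \frac{29}{54 z - 108}; value = - \frac{29}{81} - \frac{25 \log{\left(14 \right)}}{243} - \frac{154 \sqrt{5} \operatorname{atan}{\left(\frac{3 \sqrt{5}}{5} \right)}}{1215} - \frac{17 \log{\left(7 \right)}}{216} - \frac{247 \log{\left(3 \right)}}{1944} + \frac{17 \log{\left(5 \right)}}{216} + \frac{154 \sqrt{5} \operatorname{atan}{\left(\sqrt{5} \right)}}{1215} + \frac{25 \log{\left(30 \right)}}{243}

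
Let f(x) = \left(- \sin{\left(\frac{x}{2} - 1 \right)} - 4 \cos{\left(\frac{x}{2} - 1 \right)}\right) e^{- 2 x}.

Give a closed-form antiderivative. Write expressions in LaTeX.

Recognize the product-rule pattern: f = u'v + uv' with u = 2 \cos{\left(\frac{x}{2} - 1 \right)}, v = e^{- 2 x}, so integration by parts undoes it.
Check: d/dx[2 e^{- 2 x} \cos{\left(\frac{x}{2} - 1 \right)}] = \left(- \sin{\left(\frac{x}{2} - 1 \right)} - 4 \cos{\left(\frac{x}{2} - 1 \right)}\right) e^{- 2 x} = f(x).

An antiderivative is F(x) = 2 e^{- 2 x} \cos{\left(\frac{x}{2} - 1 \right)}.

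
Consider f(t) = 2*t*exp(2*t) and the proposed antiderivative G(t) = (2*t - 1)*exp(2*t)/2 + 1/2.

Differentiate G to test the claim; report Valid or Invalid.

Valid: G'(t) = f(t).

d/dt[G] = 2*t*exp(2*t)
This equals f(t) exactly, so the claim holds.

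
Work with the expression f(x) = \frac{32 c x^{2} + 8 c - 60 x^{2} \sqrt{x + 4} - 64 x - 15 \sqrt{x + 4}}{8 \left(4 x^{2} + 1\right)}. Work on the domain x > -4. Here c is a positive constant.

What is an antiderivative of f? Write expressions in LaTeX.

A first test for any F(x): its x-derivative must equal f(x) identically.
Check: d/dx[c x - \frac{5 x \sqrt{x + 4}}{4} - 5 \sqrt{x + 4} - \log{\left(4 x^{2} + 1 \right)}] = \frac{32 c x^{2} \sqrt{x + 4} + 8 c \sqrt{x + 4} - 60 x^{3} - 240 x^{2} - 64 x \sqrt{x + 4} - 15 x - 60}{32 x^{2} \sqrt{x + 4} + 8 \sqrt{x + 4}}, which equals f(x).

An antiderivative is F(x) = c x - \frac{5 x \sqrt{x + 4}}{4} - 5 \sqrt{x + 4} - \log{\left(4 x^{2} + 1 \right)}.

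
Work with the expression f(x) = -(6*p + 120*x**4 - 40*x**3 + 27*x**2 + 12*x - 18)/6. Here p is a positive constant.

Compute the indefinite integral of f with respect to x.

Any candidate F(x) must reproduce f(x) exactly when differentiated.
Check: d/dx[-x*(6*p + 24*x**4 - 10*x**3 + 9*x**2 + 6*x - 18)/6] = -p - 20*x**4 + 20*x**3/3 - 9*x**2/2 - 2*x + 3, which equals f(x).

F(x) = -x*(6*p + 24*x**4 - 10*x**3 + 9*x**2 + 6*x - 18)/6 + C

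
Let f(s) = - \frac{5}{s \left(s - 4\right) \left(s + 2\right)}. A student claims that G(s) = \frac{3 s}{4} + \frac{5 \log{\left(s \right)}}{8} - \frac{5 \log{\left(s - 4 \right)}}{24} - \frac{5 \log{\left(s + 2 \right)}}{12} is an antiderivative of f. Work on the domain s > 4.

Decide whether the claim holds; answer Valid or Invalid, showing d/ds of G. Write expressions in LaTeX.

Invalid: d/ds[G] - f = \frac{3}{4}, which is not 0.

d/ds[G] = \frac{3 s^{3} - 6 s^{2} - 24 s - 20}{4 s^{3} - 8 s^{2} - 32 s}
d/ds[G] - f(s) = \frac{3}{4} != 0.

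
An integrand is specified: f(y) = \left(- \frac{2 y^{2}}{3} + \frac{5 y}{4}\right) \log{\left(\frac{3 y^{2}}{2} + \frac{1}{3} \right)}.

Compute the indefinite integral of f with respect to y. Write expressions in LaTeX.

Check any antiderivative F(y) by computing F'(y) and comparing it with f(y).
Check: d/dy[- \frac{2 y^{3} \log{\left(\frac{3 y^{2}}{2} + \frac{1}{3} \right)}}{9} + \frac{4 y^{3}}{27} + \frac{5 y^{2} \log{\left(\frac{3 y^{2}}{2} + \frac{1}{3} \right)}}{8} - \frac{5 y^{2}}{8} - \frac{8 y}{81} + \frac{5 \log{\left(y^{2} + \frac{2}{9} \right)}}{36} + \frac{8 \sqrt{2} \operatorname{atan}{\left(\frac{3 \sqrt{2} y}{2} \right)}}{243}] = - \frac{2 y^{2} \log{\left(9 y^{2} + 2 \right)}}{3} + \frac{2 y^{2} \log{\left(6 \right)}}{3} + \frac{5 y \log{\left(9 y^{2} + 2 \right)}}{4} - \frac{5 y \log{\left(6 \right)}}{4}, which equals f(y).

F(y) = - \frac{2 y^{3} \log{\left(\frac{3 y^{2}}{2} + \frac{1}{3} \right)}}{9} + \frac{4 y^{3}}{27} + \frac{5 y^{2} \log{\left(\frac{3 y^{2}}{2} + \frac{1}{3} \right)}}{8} - \frac{5 y^{2}}{8} - \frac{8 y}{81} + \frac{5 \log{\left(y^{2} + \frac{2}{9} \right)}}{36} + \frac{8 \sqrt{2} \operatorname{atan}{\left(\frac{3 \sqrt{2} y}{2} \right)}}{243} + C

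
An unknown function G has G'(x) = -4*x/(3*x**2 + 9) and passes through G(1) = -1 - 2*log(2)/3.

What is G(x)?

G(x) = -2*log(x**2/2 + 3/2)/3 - 1

The substitution u = x**2/2 + 3/2 works: G'(x) is exactly (dG/du)*(du/dx) for that inner function.
A general antiderivative is -2*log(x**2/2 + 3/2)/3 + C.
The condition gives C = -1 - 2*log(2)/3 - (-2*log(2)/3) = -1.
So G(x) = -2*log(x**2/2 + 3/2)/3 - 1.
Check: d/dx[-2*log(x**2/2 + 3/2)/3 - 1] = -4*x/(3*x**2 + 9) = G'(x).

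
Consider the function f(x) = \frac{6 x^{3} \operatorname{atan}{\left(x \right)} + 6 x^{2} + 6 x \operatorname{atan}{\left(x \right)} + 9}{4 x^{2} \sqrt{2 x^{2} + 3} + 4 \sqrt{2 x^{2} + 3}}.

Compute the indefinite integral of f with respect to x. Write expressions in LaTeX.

f has the shape u'v + uv' for u = \frac{3 \sqrt{2 x^{2} + 3}}{4} and v = \operatorname{atan}{\left(x \right)} — it is the derivative of the product u*v.
Check: d/dx[\frac{3 \sqrt{2 x^{2} + 3} \operatorname{atan}{\left(x \right)}}{4}] = \frac{6 x^{3} \operatorname{atan}{\left(x \right)} + 6 x^{2} + 6 x \operatorname{atan}{\left(x \right)} + 9}{4 x^{2} \sqrt{2 x^{2} + 3} + 4 \sqrt{2 x^{2} + 3}} = f(x).

F(x) = \frac{3 \sqrt{2 x^{2} + 3} \operatorname{atan}{\left(x \right)}}{4} + C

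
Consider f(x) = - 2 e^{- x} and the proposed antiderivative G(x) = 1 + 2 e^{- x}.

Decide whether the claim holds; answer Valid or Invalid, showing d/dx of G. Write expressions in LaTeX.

Valid: G'(x) = f(x).

d/dx[G] = - 2 e^{- x}
This equals f(x) exactly, so the claim holds.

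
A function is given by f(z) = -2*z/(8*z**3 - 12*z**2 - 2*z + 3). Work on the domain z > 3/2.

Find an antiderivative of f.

Factor the denominator ((2*z - 3)*(2*z - 1)*(2*z + 1)) and decompose: f = 1/(8*(2*z + 1)) + 1/(4*(2*z - 1)) - 3/(8*(2*z - 3)); each piece integrates to a log, atan, or power term.
Check: d/dz[-3*log(z - 3/2)/16 + log(z - 1/2)/8 + log(z + 1/2)/16] = -2*z/(8*z**3 - 12*z**2 - 2*z + 3) = f(z).

An antiderivative is F(z) = -3*log(z - 3/2)/16 + log(z - 1/2)/8 + log(z + 1/2)/16.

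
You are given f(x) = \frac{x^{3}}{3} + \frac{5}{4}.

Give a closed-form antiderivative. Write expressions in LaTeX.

An antiderivative is F(x) = \frac{x^{4}}{12} + \frac{5 x}{4}.

Since d/dx undoes antidifferentiation here, F'(x) = f(x) is required of F(x).
Check: d/dx[\frac{x^{4}}{12} + \frac{5 x}{4}] = \frac{x^{3}}{3} + \frac{5}{4} = f(x).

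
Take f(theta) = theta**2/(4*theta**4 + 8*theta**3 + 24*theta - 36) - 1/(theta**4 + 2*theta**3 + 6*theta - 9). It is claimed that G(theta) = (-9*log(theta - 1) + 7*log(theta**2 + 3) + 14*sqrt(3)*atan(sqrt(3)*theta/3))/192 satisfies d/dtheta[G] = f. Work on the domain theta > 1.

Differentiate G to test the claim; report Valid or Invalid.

Invalid: d/dtheta[G] - f = 5/(192*theta + 576), which is not 0.

d/dtheta[G] = (5*theta**2 + 28*theta - 69)/(192*theta**3 - 192*theta**2 + 576*theta - 576)
d/dtheta[G] - f(theta) = 5/(192*theta + 576) != 0.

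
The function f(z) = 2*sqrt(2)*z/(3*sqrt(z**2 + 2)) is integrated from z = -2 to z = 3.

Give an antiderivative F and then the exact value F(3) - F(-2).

Antiderivative: F(z) = 4*sqrt(z**2/2 + 1)/3; value = -4*sqrt(3)/3 + 2*sqrt(22)/3

The substitution u = z**2/2 + 1 works: f is exactly (dF/du)*(du/dz) for that inner function.
F(z) = 4*sqrt(z**2/2 + 1)/3 is an antiderivative of f.
Check: d/dz[4*sqrt(z**2/2 + 1)/3] = 2*sqrt(2)*z/(3*sqrt(z**2 + 2)) = f(z).
F(3) = 2*sqrt(22)/3; F(-2) = 4*sqrt(3)/3.
Integral = F(3) - F(-2) = -4*sqrt(3)/3 + 2*sqrt(22)/3.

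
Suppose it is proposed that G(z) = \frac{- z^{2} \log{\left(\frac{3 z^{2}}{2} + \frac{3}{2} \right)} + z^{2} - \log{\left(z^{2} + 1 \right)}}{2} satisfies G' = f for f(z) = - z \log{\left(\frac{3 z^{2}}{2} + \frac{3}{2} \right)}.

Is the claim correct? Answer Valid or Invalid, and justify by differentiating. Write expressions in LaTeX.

Valid. The derivative of G reproduces f.

d/dz[G] = - z \log{\left(z^{2} + 1 \right)} - z \log{\left(3 \right)} + z \log{\left(2 \right)}
This equals f(z) exactly, so the claim holds.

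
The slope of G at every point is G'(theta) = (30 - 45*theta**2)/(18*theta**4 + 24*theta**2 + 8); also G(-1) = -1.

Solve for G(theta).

G(theta) = (3*theta**2 + 15*theta + 2)/(6*theta**2 + 4)

G'(theta) has the shape u'v + uv' for u = 5*theta/2 and v = 1/(theta**2 + 2/3) — it is the derivative of the product u*v.
A general antiderivative is 5*theta/(2*(theta**2 + 2/3)) + C.
The condition gives C = -1 - (-3/2) = 1/2.
So G(theta) = (3*theta**2 + 15*theta + 2)/(6*theta**2 + 4).
Check: d/dtheta[(3*theta**2 + 15*theta + 2)/(6*theta**2 + 4)] = (30 - 45*theta**2)/(18*theta**4 + 24*theta**2 + 8) = G'(theta).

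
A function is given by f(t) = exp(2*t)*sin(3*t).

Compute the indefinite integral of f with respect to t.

Recover f(t) by differentiating a candidate F(t); any mismatch rules it out.
Check: d/dt[2*exp(2*t)*sin(3*t)/13 - 3*exp(2*t)*cos(3*t)/13] = exp(2*t)*sin(3*t) = f(t).

F(t) = 2*exp(2*t)*sin(3*t)/13 - 3*exp(2*t)*cos(3*t)/13 + C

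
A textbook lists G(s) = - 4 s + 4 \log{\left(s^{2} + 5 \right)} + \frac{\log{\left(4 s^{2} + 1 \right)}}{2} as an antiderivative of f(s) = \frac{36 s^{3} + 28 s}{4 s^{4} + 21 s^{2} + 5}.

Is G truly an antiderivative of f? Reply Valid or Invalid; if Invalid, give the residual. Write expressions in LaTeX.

d/ds[G] = \frac{- 16 s^{4} + 36 s^{3} - 84 s^{2} + 28 s - 20}{4 s^{4} + 21 s^{2} + 5}
d/ds[G] - f(s) = -4 != 0.

Invalid: d/ds[G] - f = -4, which is not 0.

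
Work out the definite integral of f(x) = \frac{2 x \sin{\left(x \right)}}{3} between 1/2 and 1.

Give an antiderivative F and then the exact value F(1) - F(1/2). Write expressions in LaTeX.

Antiderivative: F(x) = \frac{2 \left(- x \cos{\left(x \right)} + \sin{\left(x \right)}\right)}{3}; value = - \frac{2 \cos{\left(1 \right)}}{3} - \frac{2 \sin{\left(\frac{1}{2} \right)}}{3} + \frac{\cos{\left(\frac{1}{2} \right)}}{3} + \frac{2 \sin{\left(1 \right)}}{3}

An antiderivative F(x) passes only if d/dx[F] lands on f(x) exactly.
F(x) = \frac{2 \left(- x \cos{\left(x \right)} + \sin{\left(x \right)}\right)}{3} is an antiderivative of f.
Check: d/dx[\frac{2 \left(- x \cos{\left(x \right)} + \sin{\left(x \right)}\right)}{3}] = \frac{2 x \sin{\left(x \right)}}{3} = f(x).
F(1) = - \frac{2 \cos{\left(1 \right)}}{3} + \frac{2 \sin{\left(1 \right)}}{3}; F(1/2) = - \frac{\cos{\left(\frac{1}{2} \right)}}{3} + \frac{2 \sin{\left(\frac{1}{2} \right)}}{3}.
Integral = F(1) - F(1/2) = - \frac{2 \cos{\left(1 \right)}}{3} - \frac{2 \sin{\left(\frac{1}{2} \right)}}{3} + \frac{\cos{\left(\frac{1}{2} \right)}}{3} + \frac{2 \sin{\left(1 \right)}}{3}.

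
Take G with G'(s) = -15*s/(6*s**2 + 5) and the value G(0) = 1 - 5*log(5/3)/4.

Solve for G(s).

G(s) = 1 - 5*log(2*s**2 + 5/3)/4

G'(s) matches the chain-rule pattern g'(h)*h' with inner function h(s) = 2*s**2 + 5/3; substituting u = h(s) collapses the integral.
A general antiderivative is -5*log(2*s**2 + 5/3)/4 + C.
The condition gives C = 1 - 5*log(5/3)/4 - (-5*log(5/3)/4) = 1.
So G(s) = 1 - 5*log(2*s**2 + 5/3)/4.
Check: d/ds[1 - 5*log(2*s**2 + 5/3)/4] = -15*s/(6*s**2 + 5) = G'(s).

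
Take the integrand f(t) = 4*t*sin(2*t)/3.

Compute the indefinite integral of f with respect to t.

A candidate is checked by its d/dt: the result must match f(t).
Check: d/dt[-2*t*cos(2*t)/3 + sin(2*t)/3] = 4*t*sin(2*t)/3 = f(t).

F(t) = -2*t*cos(2*t)/3 + sin(2*t)/3 + C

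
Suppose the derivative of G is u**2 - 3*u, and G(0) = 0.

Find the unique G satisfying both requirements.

Integrate term by term and add the pieces.
A general antiderivative is u**3/3 - 3*u**2/2 + C.
The condition gives C = 0 - (0) = 0.
So G(u) = u**3/3 - 3*u**2/2.
Check: d/du[u**3/3 - 3*u**2/2] = u**2 - 3*u = G'(u).

G(u) = u**3/3 - 3*u**2/2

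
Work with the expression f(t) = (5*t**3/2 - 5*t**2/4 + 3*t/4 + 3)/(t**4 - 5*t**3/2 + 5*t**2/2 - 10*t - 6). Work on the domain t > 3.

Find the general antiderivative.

Factor the denominator (2*(t - 3)*(2*t + 1)*(t**2 + 4)) and decompose: f = (567*t + 388)/(442*(t**2 + 4)) - 32/(119*(2*t + 1)) + 123/(91*(t - 3)); each piece integrates to a log, atan, or power term.
Check: d/dt[123*log(t - 3)/91 - 16*log(t + 1/2)/119 + 567*log(t**2 + 4)/884 + 97*atan(t/2)/221] = (10*t**3 - 5*t**2 + 3*t + 12)/(4*t**4 - 10*t**3 + 10*t**2 - 40*t - 24), which equals f(t).

F(t) = 123*log(t - 3)/91 - 16*log(t + 1/2)/119 + 567*log(t**2 + 4)/884 + 97*atan(t/2)/221 + C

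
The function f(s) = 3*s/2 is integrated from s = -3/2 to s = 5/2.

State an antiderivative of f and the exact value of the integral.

Antiderivative: F(s) = 3*s**2/4; value = 3

Check any antiderivative F(s) by computing F'(s) and comparing it with f(s).
F(s) = 3*s**2/4 is an antiderivative of f.
Check: d/ds[3*s**2/4] = 3*s/2 = f(s).
F(5/2) = 75/16; F(-3/2) = 27/16.
Integral = F(5/2) - F(-3/2) = 3.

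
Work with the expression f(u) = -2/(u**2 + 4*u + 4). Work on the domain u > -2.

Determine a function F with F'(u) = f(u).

An antiderivative is F(u) = 2/(u + 2).

An antiderivative F(u) passes only if d/du[F] lands on f(u) exactly.
Check: d/du[2/(u + 2)] = -2/(u**2 + 4*u + 4) = f(u).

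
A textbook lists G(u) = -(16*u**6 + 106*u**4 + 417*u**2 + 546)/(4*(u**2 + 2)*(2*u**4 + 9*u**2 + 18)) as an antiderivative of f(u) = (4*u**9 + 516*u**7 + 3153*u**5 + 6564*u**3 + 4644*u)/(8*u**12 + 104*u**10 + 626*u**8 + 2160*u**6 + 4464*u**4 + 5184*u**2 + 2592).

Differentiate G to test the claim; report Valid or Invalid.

Valid - differentiating G returns exactly f.

d/du[G] = (4*u**9 + 516*u**7 + 3153*u**5 + 6564*u**3 + 4644*u)/(8*u**12 + 104*u**10 + 626*u**8 + 2160*u**6 + 4464*u**4 + 5184*u**2 + 2592)
This equals f(u) exactly, so the claim holds.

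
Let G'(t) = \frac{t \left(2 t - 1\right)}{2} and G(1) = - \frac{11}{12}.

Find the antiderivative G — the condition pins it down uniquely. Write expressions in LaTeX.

G(t) = \frac{t^{3}}{3} - \frac{t^{2}}{4} - 1

Since d/dt undoes antidifferentiation here, G(t) must give back the stated G'(t).
A general antiderivative is \frac{t^{3}}{3} - \frac{t^{2}}{4} + C.
The condition gives C = - \frac{11}{12} - (\frac{1}{12}) = -1.
So G(t) = \frac{t^{3}}{3} - \frac{t^{2}}{4} - 1.
Check: d/dt[\frac{t^{3}}{3} - \frac{t^{2}}{4} - 1] = t^{2} - \frac{t}{2}, which equals G'(t).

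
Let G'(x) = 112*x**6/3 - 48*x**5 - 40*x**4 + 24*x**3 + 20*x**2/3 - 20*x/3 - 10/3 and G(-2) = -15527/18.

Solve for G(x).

Recognize the product-rule pattern: G'(x) = u'v + uv' with u = -4*x**4 - 5/3, v = -4*x**3/3 + 2*x**2 + 2*x - 3/2, so integration by parts undoes it.
A general antiderivative is (-4*x**4 - 5/3)*(-4*x**3/3 + 2*x**2 + 2*x - 3/2) + C.
The condition gives C = -15527/18 - (-15563/18) = 2.
So G(x) = (96*x**7 - 144*x**6 - 144*x**5 + 108*x**4 + 40*x**3 - 60*x**2 - 60*x + 81)/18.
Check: d/dx[(96*x**7 - 144*x**6 - 144*x**5 + 108*x**4 + 40*x**3 - 60*x**2 - 60*x + 81)/18] = 112*x**6/3 - 48*x**5 - 40*x**4 + 24*x**3 + 20*x**2/3 - 20*x/3 - 10/3 = G'(x).

G(x) = (96*x**7 - 144*x**6 - 144*x**5 + 108*x**4 + 40*x**3 - 60*x**2 - 60*x + 81)/18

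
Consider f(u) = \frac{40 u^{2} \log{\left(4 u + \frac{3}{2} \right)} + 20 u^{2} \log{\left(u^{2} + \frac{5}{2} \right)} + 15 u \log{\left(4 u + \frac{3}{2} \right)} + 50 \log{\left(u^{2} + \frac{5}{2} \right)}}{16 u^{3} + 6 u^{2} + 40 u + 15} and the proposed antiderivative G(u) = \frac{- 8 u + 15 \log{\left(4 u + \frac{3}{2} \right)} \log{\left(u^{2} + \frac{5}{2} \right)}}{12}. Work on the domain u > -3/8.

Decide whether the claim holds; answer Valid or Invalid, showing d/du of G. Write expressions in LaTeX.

Invalid: d/du[G] - f = - \frac{2}{3}, which is not 0.

d/du[G] = \frac{- 32 u^{3} + 120 u^{2} \log{\left(4 u + \frac{3}{2} \right)} + 60 u^{2} \log{\left(u^{2} + \frac{5}{2} \right)} - 12 u^{2} + 45 u \log{\left(4 u + \frac{3}{2} \right)} - 80 u + 150 \log{\left(u^{2} + \frac{5}{2} \right)} - 30}{48 u^{3} + 18 u^{2} + 120 u + 45}
d/du[G] - f(u) = - \frac{2}{3} != 0.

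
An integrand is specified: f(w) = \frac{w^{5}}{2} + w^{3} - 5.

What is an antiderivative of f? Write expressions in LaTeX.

The integrand splits into summands that can be handled one at a time.
Check: d/dw[\frac{w^{6}}{12} + \frac{w^{4}}{4} - 5 w] = \frac{w^{5}}{2} + w^{3} - 5 = f(w).

An antiderivative is F(w) = \frac{w^{6}}{12} + \frac{w^{4}}{4} - 5 w.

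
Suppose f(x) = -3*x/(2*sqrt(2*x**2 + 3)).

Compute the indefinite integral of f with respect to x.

F(x) = -3*sqrt(2*x**2 + 3)/4 + C

The substitution u = 2*x**2 + 3 works: f is exactly (dF/du)*(du/dx) for that inner function.
Check: d/dx[-3*sqrt(2*x**2 + 3)/4] = -3*x/(2*sqrt(2*x**2 + 3)) = f(x).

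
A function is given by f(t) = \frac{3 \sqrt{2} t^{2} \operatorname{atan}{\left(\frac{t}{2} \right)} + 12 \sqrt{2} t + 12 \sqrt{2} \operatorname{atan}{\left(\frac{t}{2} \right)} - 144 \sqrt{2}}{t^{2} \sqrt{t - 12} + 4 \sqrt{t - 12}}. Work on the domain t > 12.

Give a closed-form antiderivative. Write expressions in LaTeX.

An antiderivative is F(t) = 12 \sqrt{\frac{t}{2} - 6} \operatorname{atan}{\left(\frac{t}{2} \right)}.

f has the shape u'v + uv' for u = 12 \sqrt{\frac{t}{2} - 6} and v = \operatorname{atan}{\left(\frac{t}{2} \right)} — it is the derivative of the product u*v.
Check: d/dt[12 \sqrt{\frac{t}{2} - 6} \operatorname{atan}{\left(\frac{t}{2} \right)}] = \frac{6 t^{2} \operatorname{atan}{\left(\frac{t}{2} \right)} + 24 t + 24 \operatorname{atan}{\left(\frac{t}{2} \right)} - 288}{\sqrt{2} t^{2} \sqrt{t - 12} + 4 \sqrt{2} \sqrt{t - 12}}, which equals f(t).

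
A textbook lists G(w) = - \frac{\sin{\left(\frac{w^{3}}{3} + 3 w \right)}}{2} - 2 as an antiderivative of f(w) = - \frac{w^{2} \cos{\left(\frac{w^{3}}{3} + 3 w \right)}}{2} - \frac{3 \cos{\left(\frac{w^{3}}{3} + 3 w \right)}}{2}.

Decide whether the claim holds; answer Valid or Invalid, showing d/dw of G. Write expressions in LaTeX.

Valid: G'(w) = f(w).

d/dw[G] = - \frac{w^{2} \cos{\left(\frac{w^{3}}{3} + 3 w \right)}}{2} - \frac{3 \cos{\left(\frac{w^{3}}{3} + 3 w \right)}}{2}
This equals f(w) exactly, so the claim holds.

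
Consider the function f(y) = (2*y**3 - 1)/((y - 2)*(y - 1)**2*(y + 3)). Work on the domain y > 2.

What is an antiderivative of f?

An antiderivative is F(y) = (48*y*log(y - 2) - 27*y*log(y - 1) + 11*y*log(y + 3) - 48*log(y - 2) + 27*log(y - 1) - 11*log(y + 3) + 4)/(16*y - 16).

The denominator factors as (y - 2)*(y - 1)**2*(y + 3); partial fractions split f into directly integrable pieces: 11/(16*(y + 3)) - 27/(16*(y - 1)) - 1/(4*(y - 1)**2) + 3/(y - 2).
Check: d/dy[(48*y*log(y - 2) - 27*y*log(y - 1) + 11*y*log(y + 3) - 48*log(y - 2) + 27*log(y - 1) - 11*log(y + 3) + 4)/(16*y - 16)] = (2*y**3 - 1)/(y**4 - y**3 - 7*y**2 + 13*y - 6), which equals f(y).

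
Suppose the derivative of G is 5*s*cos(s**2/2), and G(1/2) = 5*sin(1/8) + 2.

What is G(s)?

G(s) = 5*sin(s**2/2) + 2

G'(s) matches the chain-rule pattern g'(h)*h' with inner function h(s) = s**2/2; substituting u = h(s) collapses the integral.
A general antiderivative is 5*sin(s**2/2) + C.
The condition gives C = 5*sin(1/8) + 2 - (5*sin(1/8)) = 2.
So G(s) = 5*sin(s**2/2) + 2.
Check: d/ds[5*sin(s**2/2) + 2] = 5*s*cos(s**2/2) = G'(s).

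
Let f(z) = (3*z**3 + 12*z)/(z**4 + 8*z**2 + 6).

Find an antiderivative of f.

An antiderivative is F(z) = 3*log(z**4/2 + 4*z**2 + 3)/4.

The substitution u = z**4/2 + 4*z**2 + 3 works: f is exactly (dF/du)*(du/dz) for that inner function.
Check: d/dz[3*log(z**4/2 + 4*z**2 + 3)/4] = (3*z**3 + 12*z)/(z**4 + 8*z**2 + 6) = f(z).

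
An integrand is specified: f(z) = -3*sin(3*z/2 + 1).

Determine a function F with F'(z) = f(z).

An antiderivative is F(z) = 2*cos(3*z/2 + 1).

A candidate is checked by its d/dz: the result must match f(z).
Check: d/dz[2*cos(3*z/2 + 1)] = -3*sin(3*z/2 + 1) = f(z).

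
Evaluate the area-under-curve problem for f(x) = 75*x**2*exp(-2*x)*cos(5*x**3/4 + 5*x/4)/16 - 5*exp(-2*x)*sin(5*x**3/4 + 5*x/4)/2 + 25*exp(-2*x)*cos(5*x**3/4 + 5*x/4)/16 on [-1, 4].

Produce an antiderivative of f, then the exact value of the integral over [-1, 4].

f has the shape u'v + uv' for u = 5*exp(-2*x)/4 and v = sin(5*x**3/4 + 5*x/4) — it is the derivative of the product u*v.
F(x) = 5*exp(-2*x)*sin(5*x**3/4 + 5*x/4)/4 is an antiderivative of f.
Check: d/dx[5*exp(-2*x)*sin(5*x**3/4 + 5*x/4)/4] = (75*x**2*cos(5*x**3/4 + 5*x/4) - 40*sin(5*x**3/4 + 5*x/4) + 25*cos(5*x**3/4 + 5*x/4))*exp(-2*x)/16, which equals f(x).
F(4) = 5*exp(-8)*sin(85)/4; F(-1) = -5*exp(2)*sin(5/2)/4.
Integral = F(4) - F(-1) = 5*exp(-8)*sin(85)/4 + 5*exp(2)*sin(5/2)/4.

Antiderivative: F(x) = 5*exp(-2*x)*sin(5*x**3/4 + 5*x/4)/4; value = 5*exp(-8)*sin(85)/4 + 5*exp(2)*sin(5/2)/4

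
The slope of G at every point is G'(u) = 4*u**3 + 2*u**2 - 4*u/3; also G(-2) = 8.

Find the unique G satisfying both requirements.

G(u) = u**2*(3*u**2 + 2*u - 2)/3

The integrand splits into summands that can be handled one at a time.
A general antiderivative is u**4 + 2*u**3/3 - 2*u**2/3 + C.
The condition gives C = 8 - (8) = 0.
So G(u) = u**2*(3*u**2 + 2*u - 2)/3.
Check: d/du[u**2*(3*u**2 + 2*u - 2)/3] = 4*u**3 + 2*u**2 - 4*u/3 = G'(u).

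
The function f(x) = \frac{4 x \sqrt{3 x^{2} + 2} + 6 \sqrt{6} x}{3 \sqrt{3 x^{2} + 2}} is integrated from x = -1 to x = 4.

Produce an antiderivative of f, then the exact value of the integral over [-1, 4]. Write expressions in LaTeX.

An antiderivative F(x) passes only if d/dx[F] lands on f(x) exactly.
F(x) = \frac{2 \left(x^{2} + \sqrt{6} \sqrt{3 x^{2} + 2}\right)}{3} is an antiderivative of f.
Check: d/dx[\frac{2 \left(x^{2} + \sqrt{6} \sqrt{3 x^{2} + 2}\right)}{3}] = \frac{4 x \sqrt{3 x^{2} + 2} + 6 \sqrt{6} x}{3 \sqrt{3 x^{2} + 2}} = f(x).
F(4) = \frac{32}{3} + \frac{20 \sqrt{3}}{3}; F(-1) = \frac{2}{3} + \frac{2 \sqrt{30}}{3}.
Integral = F(4) - F(-1) = - \frac{2 \sqrt{30}}{3} + 10 + \frac{20 \sqrt{3}}{3}.

Antiderivative: F(x) = \frac{2 \left(x^{2} + \sqrt{6} \sqrt{3 x^{2} + 2}\right)}{3}; value = - \frac{2 \sqrt{30}}{3} + 10 + \frac{20 \sqrt{3}}{3}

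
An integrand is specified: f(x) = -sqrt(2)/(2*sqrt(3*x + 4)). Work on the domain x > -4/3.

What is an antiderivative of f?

An antiderivative is F(x) = -2*sqrt(3*x/2 + 2)/3.

A candidate is checked by its d/dx: the result must match f(x).
Check: d/dx[-2*sqrt(3*x/2 + 2)/3] = -sqrt(2)/(2*sqrt(3*x + 4)) = f(x).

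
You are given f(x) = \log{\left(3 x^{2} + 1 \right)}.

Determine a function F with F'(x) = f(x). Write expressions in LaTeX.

A candidate is checked by its d/dx: the result must match f(x).
Check: d/dx[x \log{\left(3 x^{2} + 1 \right)} - 2 x + \frac{2 \sqrt{3} \operatorname{atan}{\left(\sqrt{3} x \right)}}{3}] = \log{\left(3 x^{2} + 1 \right)} = f(x).

An antiderivative is F(x) = x \log{\left(3 x^{2} + 1 \right)} - 2 x + \frac{2 \sqrt{3} \operatorname{atan}{\left(\sqrt{3} x \right)}}{3}.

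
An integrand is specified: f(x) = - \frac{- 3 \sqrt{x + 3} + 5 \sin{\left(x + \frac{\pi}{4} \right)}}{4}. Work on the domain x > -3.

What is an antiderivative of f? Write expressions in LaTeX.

Whatever form F(x) takes, F'(x) = f(x) is non-negotiable.
Check: d/dx[\frac{x \sqrt{x + 3}}{2} + \frac{3 \sqrt{x + 3}}{2} + \frac{5 \cos{\left(x + \frac{\pi}{4} \right)}}{4}] = \frac{3 x - 5 \sqrt{x + 3} \sin{\left(x + \frac{\pi}{4} \right)} + 9}{4 \sqrt{x + 3}}, which equals f(x).

An antiderivative is F(x) = \frac{x \sqrt{x + 3}}{2} + \frac{3 \sqrt{x + 3}}{2} + \frac{5 \cos{\left(x + \frac{\pi}{4} \right)}}{4}.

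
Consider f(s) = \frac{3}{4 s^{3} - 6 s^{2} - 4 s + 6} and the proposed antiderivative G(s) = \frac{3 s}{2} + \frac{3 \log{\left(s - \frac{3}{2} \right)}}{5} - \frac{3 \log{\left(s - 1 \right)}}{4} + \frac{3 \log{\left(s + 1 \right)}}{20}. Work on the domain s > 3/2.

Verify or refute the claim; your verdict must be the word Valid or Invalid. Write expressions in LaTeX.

d/ds[G] = \frac{6 s^{3} - 9 s^{2} - 6 s + 12}{4 s^{3} - 6 s^{2} - 4 s + 6}
d/ds[G] - f(s) = \frac{3}{2} != 0.

Invalid: d/ds[G] - f = \frac{3}{2}, which is not 0.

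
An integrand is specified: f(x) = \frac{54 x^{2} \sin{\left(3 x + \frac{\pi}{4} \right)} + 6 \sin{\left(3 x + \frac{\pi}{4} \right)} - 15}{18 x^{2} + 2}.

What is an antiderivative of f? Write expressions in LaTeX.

An antiderivative is F(x) = - \cos{\left(3 x + \frac{\pi}{4} \right)} - \frac{5 \operatorname{atan}{\left(3 x \right)}}{2}.

Recover f(x) by differentiating a candidate F(x); any mismatch rules it out.
Check: d/dx[- \cos{\left(3 x + \frac{\pi}{4} \right)} - \frac{5 \operatorname{atan}{\left(3 x \right)}}{2}] = \frac{54 x^{2} \sin{\left(3 x + \frac{\pi}{4} \right)} + 6 \sin{\left(3 x + \frac{\pi}{4} \right)} - 15}{18 x^{2} + 2} = f(x).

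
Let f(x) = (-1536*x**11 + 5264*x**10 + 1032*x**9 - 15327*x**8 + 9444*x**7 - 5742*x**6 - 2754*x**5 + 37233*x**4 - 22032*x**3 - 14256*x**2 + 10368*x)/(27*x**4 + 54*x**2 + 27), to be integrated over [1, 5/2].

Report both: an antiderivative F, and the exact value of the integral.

f has the shape u'v + uv' for u = -(-4*x**2/3 + x + 4)**3 and v = -3*x**2 + 5*x - 5*x/(x**2 + 1) — it is the derivative of the product u*v.
F(x) = -64*x**8/9 + 752*x**7/27 - 320*x**7/(27*x**2 + 27) + 76*x**6/3 + 80*x**6/(3*x**2 + 3) - 539*x**5/3 + 260*x**5/(3*x**2 + 3) - x**4 - 155*x**4/(x**2 + 1) + 404*x**3 - 260*x**3/(x**2 + 1) - 48*x**2 + 240*x**2/(x**2 + 1) - 320*x + 320*x/(x**2 + 1) is an antiderivative of f.
Check: d/dx[-64*x**8/9 + 752*x**7/27 - 320*x**7/(27*x**2 + 27) + 76*x**6/3 + 80*x**6/(3*x**2 + 3) - 539*x**5/3 + 260*x**5/(3*x**2 + 3) - x**4 - 155*x**4/(x**2 + 1) + 404*x**3 - 260*x**3/(x**2 + 1) - 48*x**2 + 240*x**2/(x**2 + 1) - 320*x + 320*x/(x**2 + 1)] = (-1536*x**11 + 5264*x**10 + 1032*x**9 - 15327*x**8 + 9444*x**7 - 5742*x**6 - 2754*x**5 + 37233*x**4 - 22032*x**3 - 14256*x**2 + 10368*x)/(27*x**4 + 54*x**2 + 27) = f(x).
F(5/2) = -1231175/25056; F(1) = 1331/54.
Integral = F(5/2) - F(1) = -616253/8352.

Antiderivative: F(x) = -64*x**8/9 + 752*x**7/27 - 320*x**7/(27*x**2 + 27) + 76*x**6/3 + 80*x**6/(3*x**2 + 3) - 539*x**5/3 + 260*x**5/(3*x**2 + 3) - x**4 - 155*x**4/(x**2 + 1) + 404*x**3 - 260*x**3/(x**2 + 1) - 48*x**2 + 240*x**2/(x**2 + 1) - 320*x + 320*x/(x**2 + 1); value = -616253/8352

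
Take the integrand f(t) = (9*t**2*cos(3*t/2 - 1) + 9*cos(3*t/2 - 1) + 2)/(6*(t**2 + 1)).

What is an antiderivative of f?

An antiderivative F(t) passes only if d/dt[F] lands on f(t) exactly.
Check: d/dt[sin(3*t/2 - 1) + atan(t)/3] = (9*t**2*cos(3*t/2 - 1) + 9*cos(3*t/2 - 1) + 2)/(6*t**2 + 6), which equals f(t).

An antiderivative is F(t) = sin(3*t/2 - 1) + atan(t)/3.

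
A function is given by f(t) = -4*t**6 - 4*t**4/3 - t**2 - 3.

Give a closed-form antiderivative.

Integrate term by term and add the pieces.
Check: d/dt[-4*t**7/7 - 4*t**5/15 - t**3/3 - 3*t] = -4*t**6 - 4*t**4/3 - t**2 - 3 = f(t).

An antiderivative is F(t) = -4*t**7/7 - 4*t**5/15 - t**3/3 - 3*t.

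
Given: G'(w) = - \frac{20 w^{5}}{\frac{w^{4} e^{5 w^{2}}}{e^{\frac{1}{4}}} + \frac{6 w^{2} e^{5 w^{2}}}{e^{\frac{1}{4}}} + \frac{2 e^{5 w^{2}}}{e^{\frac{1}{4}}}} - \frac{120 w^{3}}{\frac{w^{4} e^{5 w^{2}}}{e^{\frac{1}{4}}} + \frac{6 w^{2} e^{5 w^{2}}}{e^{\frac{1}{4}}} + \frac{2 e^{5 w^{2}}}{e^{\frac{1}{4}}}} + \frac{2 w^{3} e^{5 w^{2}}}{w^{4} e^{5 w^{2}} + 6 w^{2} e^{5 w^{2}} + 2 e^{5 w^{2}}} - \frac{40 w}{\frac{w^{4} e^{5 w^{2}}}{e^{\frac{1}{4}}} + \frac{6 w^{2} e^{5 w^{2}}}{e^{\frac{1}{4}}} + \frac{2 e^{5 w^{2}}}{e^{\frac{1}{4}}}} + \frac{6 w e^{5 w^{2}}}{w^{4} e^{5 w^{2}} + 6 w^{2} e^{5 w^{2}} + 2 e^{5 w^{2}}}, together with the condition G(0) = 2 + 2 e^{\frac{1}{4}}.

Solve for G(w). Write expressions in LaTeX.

Integrate term by term and add the pieces.
A general antiderivative is 2 e^{\frac{1}{4} - 5 w^{2}} + \frac{\log{\left(\frac{w^{4}}{2} + 3 w^{2} + 1 \right)}}{2} + C.
The condition gives C = 2 + 2 e^{\frac{1}{4}} - (2 e^{\frac{1}{4}}) = 2.
So G(w) = \frac{\log{\left(\frac{w^{4}}{2} + 3 w^{2} + 1 \right)} + 4 + 4 e^{\frac{1}{4}} e^{- 5 w^{2}}}{2}.
Check: d/dw[\frac{\log{\left(\frac{w^{4}}{2} + 3 w^{2} + 1 \right)} + 4 + 4 e^{\frac{1}{4}} e^{- 5 w^{2}}}{2}] = \frac{- 20 w^{5} e^{\frac{1}{4}} + 2 w^{3} e^{5 w^{2}} - 120 w^{3} e^{\frac{1}{4}} + 6 w e^{5 w^{2}} - 40 w e^{\frac{1}{4}}}{w^{4} e^{5 w^{2}} + 6 w^{2} e^{5 w^{2}} + 2 e^{5 w^{2}}}, which equals G'(w).

G(w) = \frac{\log{\left(\frac{w^{4}}{2} + 3 w^{2} + 1 \right)} + 4 + 4 e^{\frac{1}{4}} e^{- 5 w^{2}}}{2}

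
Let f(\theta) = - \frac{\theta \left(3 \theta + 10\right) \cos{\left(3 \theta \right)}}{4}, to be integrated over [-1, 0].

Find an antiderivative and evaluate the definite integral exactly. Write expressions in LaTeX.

Antiderivative: F(\theta) = - \frac{\theta^{2} \sin{\left(3 \theta \right)}}{4} - \frac{5 \theta \sin{\left(3 \theta \right)}}{6} - \frac{\theta \cos{\left(3 \theta \right)}}{6} + \frac{\sin{\left(3 \theta \right)}}{18} - \frac{5 \cos{\left(3 \theta \right)}}{18}; value = - \frac{5}{18} + \frac{\cos{\left(3 \right)}}{9} + \frac{23 \sin{\left(3 \right)}}{36}

Differentiate the proposed F(\theta) back; it has to land on f(\theta) exactly.
F(\theta) = - \frac{\theta^{2} \sin{\left(3 \theta \right)}}{4} - \frac{5 \theta \sin{\left(3 \theta \right)}}{6} - \frac{\theta \cos{\left(3 \theta \right)}}{6} + \frac{\sin{\left(3 \theta \right)}}{18} - \frac{5 \cos{\left(3 \theta \right)}}{18} is an antiderivative of f.
Check: d/d\theta[- \frac{\theta^{2} \sin{\left(3 \theta \right)}}{4} - \frac{5 \theta \sin{\left(3 \theta \right)}}{6} - \frac{\theta \cos{\left(3 \theta \right)}}{6} + \frac{\sin{\left(3 \theta \right)}}{18} - \frac{5 \cos{\left(3 \theta \right)}}{18}] = - \frac{3 \theta^{2} \cos{\left(3 \theta \right)}}{4} - \frac{5 \theta \cos{\left(3 \theta \right)}}{2}, which equals f(\theta).
F(0) = - \frac{5}{18}; F(-1) = - \frac{23 \sin{\left(3 \right)}}{36} - \frac{\cos{\left(3 \right)}}{9}.
Integral = F(0) - F(-1) = - \frac{5}{18} + \frac{\cos{\left(3 \right)}}{9} + \frac{23 \sin{\left(3 \right)}}{36}.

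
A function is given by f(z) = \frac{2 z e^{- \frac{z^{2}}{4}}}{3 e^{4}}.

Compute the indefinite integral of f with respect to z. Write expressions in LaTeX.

f matches the chain-rule pattern g'(h)*h' with inner function h(z) = - \frac{z^{2}}{4} - 4; substituting u = h(z) collapses the integral.
Check: d/dz[- \frac{4 e^{- \frac{z^{2}}{4}}}{3 e^{4}}] = \frac{2 z e^{- \frac{z^{2}}{4}}}{3 e^{4}} = f(z).

F(z) = - \frac{4 e^{- \frac{z^{2}}{4}}}{3 e^{4}} + C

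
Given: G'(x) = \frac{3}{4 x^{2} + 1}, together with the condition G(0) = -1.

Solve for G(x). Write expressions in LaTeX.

G(x) = \frac{3 \operatorname{atan}{\left(2 x \right)} - 2}{2}

The proposed G(x) is checked by its d/dx: the result must match the given G'(x).
A general antiderivative is \frac{3 \operatorname{atan}{\left(2 x \right)}}{2} + C.
The condition gives C = -1 - (0) = -1.
So G(x) = \frac{3 \operatorname{atan}{\left(2 x \right)} - 2}{2}.
Check: d/dx[\frac{3 \operatorname{atan}{\left(2 x \right)} - 2}{2}] = \frac{3}{4 x^{2} + 1} = G'(x).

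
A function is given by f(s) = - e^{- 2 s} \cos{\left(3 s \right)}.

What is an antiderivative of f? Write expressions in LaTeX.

An antiderivative is F(s) = \frac{\left(- 3 \sin{\left(3 s \right)} + 2 \cos{\left(3 s \right)}\right) e^{- 2 s}}{13}.

An antiderivative F(s) passes only if d/ds[F] lands on f(s) exactly.
Check: d/ds[\frac{\left(- 3 \sin{\left(3 s \right)} + 2 \cos{\left(3 s \right)}\right) e^{- 2 s}}{13}] = - e^{- 2 s} \cos{\left(3 s \right)} = f(s).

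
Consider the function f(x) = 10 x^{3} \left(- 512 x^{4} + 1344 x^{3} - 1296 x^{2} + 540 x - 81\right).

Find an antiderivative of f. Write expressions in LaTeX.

An antiderivative is F(x) = - \frac{5 x^{4} \left(4 x - 3\right)^{4}}{2}.

The substitution u = 4 x^{2} - 3 x works: f is exactly (dF/du)*(du/dx) for that inner function.
Check: d/dx[- \frac{5 x^{4} \left(4 x - 3\right)^{4}}{2}] = - 5120 x^{7} + 13440 x^{6} - 12960 x^{5} + 5400 x^{4} - 810 x^{3}, which equals f(x).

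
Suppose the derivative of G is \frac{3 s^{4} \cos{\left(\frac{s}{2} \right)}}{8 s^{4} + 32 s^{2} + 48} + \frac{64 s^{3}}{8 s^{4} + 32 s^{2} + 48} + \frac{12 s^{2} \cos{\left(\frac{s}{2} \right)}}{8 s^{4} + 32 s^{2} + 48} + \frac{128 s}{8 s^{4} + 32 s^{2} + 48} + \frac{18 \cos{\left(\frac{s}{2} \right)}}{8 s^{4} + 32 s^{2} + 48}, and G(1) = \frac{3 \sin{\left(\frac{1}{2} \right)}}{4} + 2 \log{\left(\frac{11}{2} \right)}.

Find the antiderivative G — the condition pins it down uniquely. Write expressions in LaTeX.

G(s) = 2 \log{\left(\frac{s^{4}}{2} + 2 s^{2} + 3 \right)} + \frac{3 \sin{\left(\frac{s}{2} \right)}}{4}

The integrand splits into summands that can be handled one at a time.
A general antiderivative is 2 \log{\left(\frac{s^{4}}{2} + 2 s^{2} + 3 \right)} + \frac{3 \sin{\left(\frac{s}{2} \right)}}{4} + C.
The condition gives C = \frac{3 \sin{\left(\frac{1}{2} \right)}}{4} + 2 \log{\left(\frac{11}{2} \right)} - (\frac{3 \sin{\left(\frac{1}{2} \right)}}{4} + 2 \log{\left(\frac{11}{2} \right)}) = 0.
So G(s) = 2 \log{\left(\frac{s^{4}}{2} + 2 s^{2} + 3 \right)} + \frac{3 \sin{\left(\frac{s}{2} \right)}}{4}.
Check: d/ds[2 \log{\left(\frac{s^{4}}{2} + 2 s^{2} + 3 \right)} + \frac{3 \sin{\left(\frac{s}{2} \right)}}{4}] = \frac{3 s^{4} \cos{\left(\frac{s}{2} \right)} + 64 s^{3} + 12 s^{2} \cos{\left(\frac{s}{2} \right)} + 128 s + 18 \cos{\left(\frac{s}{2} \right)}}{8 s^{4} + 32 s^{2} + 48}, which equals G'(s).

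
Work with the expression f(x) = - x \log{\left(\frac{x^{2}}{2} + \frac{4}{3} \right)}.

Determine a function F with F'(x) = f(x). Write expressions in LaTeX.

A candidate is checked by its d/dx: the result must match f(x).
Check: d/dx[- \frac{x^{2} \log{\left(3 x^{2} + 8 \right)}}{2} + \frac{x^{2}}{2} + \frac{x^{2} \log{\left(6 \right)}}{2} - \frac{4 \log{\left(3 x^{2} + 8 \right)}}{3}] = - x \log{\left(3 x^{2} + 8 \right)} + x \log{\left(6 \right)}, which equals f(x).

An antiderivative is F(x) = - \frac{x^{2} \log{\left(3 x^{2} + 8 \right)}}{2} + \frac{x^{2}}{2} + \frac{x^{2} \log{\left(6 \right)}}{2} - \frac{4 \log{\left(3 x^{2} + 8 \right)}}{3}.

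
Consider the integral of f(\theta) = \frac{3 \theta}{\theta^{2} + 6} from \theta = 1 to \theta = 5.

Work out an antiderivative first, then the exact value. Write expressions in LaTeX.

The substitution u = \frac{\theta^{2}}{2} + 3 works: f is exactly (dF/du)*(du/d\theta) for that inner function.
F(\theta) = \frac{3 \log{\left(\frac{\theta^{2}}{2} + 3 \right)}}{2} is an antiderivative of f.
Check: d/d\theta[\frac{3 \log{\left(\frac{\theta^{2}}{2} + 3 \right)}}{2}] = \frac{3 \theta}{\theta^{2} + 6} = f(\theta).
F(5) = \frac{3 \log{\left(\frac{31}{2} \right)}}{2}; F(1) = \frac{3 \log{\left(\frac{7}{2} \right)}}{2}.
Integral = F(5) - F(1) = - \frac{3 \log{\left(\frac{7}{2} \right)}}{2} + \frac{3 \log{\left(\frac{31}{2} \right)}}{2}.

Antiderivative: F(\theta) = \frac{3 \log{\left(\frac{\theta^{2}}{2} + 3 \right)}}{2}; value = - \frac{3 \log{\left(\frac{7}{2} \right)}}{2} + \frac{3 \log{\left(\frac{31}{2} \right)}}{2}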